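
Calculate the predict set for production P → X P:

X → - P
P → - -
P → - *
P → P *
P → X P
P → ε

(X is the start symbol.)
PREDICT(P → X P) = (FIRST(RHS) \ {ε}) ∪ (FOLLOW(P) if ε ∈ FIRST(RHS), i.e. RHS ⇒* ε)
FIRST(X) = { '-' }
FIRST(X P) = { '-' }
ε ∉ FIRST(X P), so FOLLOW(P) is not added.
PREDICT(P → X P) = { '-' }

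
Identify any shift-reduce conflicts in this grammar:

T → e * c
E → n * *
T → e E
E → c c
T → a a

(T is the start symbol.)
A shift-reduce conflict occurs when an LR(0) state has both:
  - a complete (reduce) item [A → α .] (dot at the end), and
  - a shift item [B → β . c γ] (dot before a terminal).

Augment with T' → T and build the canonical LR(0) collection (I0 = CLOSURE({[T' → . T]}), then GOTO on every symbol after a dot until no new states appear). It has 13 states:
  I0: { [T → . a a], [T → . e * c], [T → . e E], [T' → . T] }  — shift
  I1: { [T' → T .] }  — accept
  I2: { [T → a . a] }  — shift
  I3: { [E → . c c], [E → . n * *], [T → e . * c], [T → e . E] }  — shift
  I4: { [T → e * . c] }  — shift
  I5: { [T → e E .] }  — reduce
  I6: { [E → c . c] }  — shift
  I7: { [E → n . * *] }  — shift
  I8: { [E → n * . *] }  — shift
  I9: { [E → n * * .] }  — reduce
  I10: { [E → c c .] }  — reduce
  I11: { [T → e * c .] }  — reduce
  I12: { [T → a a .] }  — reduce

No state contains both a complete item and a shift item.

Answer: No shift-reduce conflicts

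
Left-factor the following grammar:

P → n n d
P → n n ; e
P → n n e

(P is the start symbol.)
Left-factoring transforms A → αβ₁ | αβ₂ into A → αA' and A' → β₁ | β₂
(α is the longest common prefix among the alternatives). Repeat until
no nonterminal has two alternatives with a common prefix.

Round 1: P has alternatives sharing prefix 'n n'. Introduce P': P → n n P'
  Add: P' → d
  Add: P' → ; e
  Add: P' → e

No remaining common prefixes — done.

Resulting grammar:
P → n n P'
P' → d
P' → ; e
P' → e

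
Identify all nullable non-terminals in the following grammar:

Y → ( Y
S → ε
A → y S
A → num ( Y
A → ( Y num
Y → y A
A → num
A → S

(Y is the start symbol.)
ε-productions: S → ε
So S is immediately nullable.
A → S: every symbol on the right is nullable, so A is nullable too.
No further non-terminal can be added: every production for the remaining non-terminals contains a terminal or a non-nullable non-terminal.
Nullable = { 'A', 'S' }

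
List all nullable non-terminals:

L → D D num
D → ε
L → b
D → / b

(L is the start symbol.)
ε-productions: D → ε
So D is immediately nullable.
No further non-terminal can be added: every production for the remaining non-terminals contains a terminal or a non-nullable non-terminal.
Nullable = { 'D' }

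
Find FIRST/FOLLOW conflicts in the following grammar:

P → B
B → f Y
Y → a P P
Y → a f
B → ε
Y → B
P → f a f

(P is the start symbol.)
Nullable non-terminals: B, P, Y.
FIRST sets used below: FIRST(B) = { 'f', ε }

B: nullable alternative(s) B → ε; FOLLOW(B) = { $, 'f' }
  B → f Y: FIRST \ {ε} = { 'f' } — overlaps FOLLOW(B) on { 'f' }: CONFLICT
  B → ε: FIRST \ {ε} = { } — this is the only nullable alternative, skip

P: nullable alternative(s) P → B; FOLLOW(P) = { $, 'f' }
  P → B: FIRST \ {ε} = { 'f' } — this is the only nullable alternative, skip
  P → f a f: FIRST \ {ε} = { 'f' } — overlaps FOLLOW(P) on { 'f' }: CONFLICT

Y: nullable alternative(s) Y → B; FOLLOW(Y) = { $, 'f' }
  Y → a P P: FIRST \ {ε} = { 'a' } — disjoint from FOLLOW(Y)
  Y → a f: FIRST \ {ε} = { 'a' } — disjoint from FOLLOW(Y)
  Y → B: FIRST \ {ε} = { 'f' } — this is the only nullable alternative, skip

So the grammar has 2 FIRST/FOLLOW conflicts (marked CONFLICT above).

Answer: Yes. P → f a f with FOLLOW(P) on { 'f' }; B → f Y with FOLLOW(B) on { 'f' }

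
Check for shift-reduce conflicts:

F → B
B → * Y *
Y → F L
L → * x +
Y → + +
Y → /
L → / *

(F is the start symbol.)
No shift-reduce conflicts

Augment with F' → F and build the canonical LR(0) collection (I0 = CLOSURE({[F' → . F]}), then GOTO on every symbol after a dot until no new states appear). It has 16 states:
  I0: { [B → . * Y *], [F → . B], [F' → . F] }  — shift
  I1: { [B → * . Y *], [B → . * Y *], [F → . B], [Y → . + +], [Y → . /], [Y → . F L] }  — shift
  I2: { [F → B .] }  — reduce
  I3: { [F' → F .] }  — accept
  I4: { [Y → + . +] }  — shift
  I5: { [Y → / .] }  — reduce
  I6: { [L → . * x +], [L → . / *], [Y → F . L] }  — shift
  I7: { [B → * Y . *] }  — shift
  I8: { [B → * Y * .] }  — reduce
  I9: { [L → * . x +] }  — shift
  I10: { [L → / . *] }  — shift
  I11: { [Y → F L .] }  — reduce
  I12: { [L → / * .] }  — reduce
  I13: { [L → * x . +] }  — shift
  I14: { [L → * x + .] }  — reduce
  I15: { [Y → + + .] }  — reduce

No state contains both a complete item and a shift item.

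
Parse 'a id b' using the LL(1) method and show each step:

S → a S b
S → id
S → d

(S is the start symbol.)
LL(1) parsing maintains a stack (initially the start symbol over $) and the input. At each step: if the stack top is a terminal, match it against the current input token; if it is a non-terminal N, replace it with the RHS of M[N, lookahead] (the unique production whose predict set contains the lookahead).

Stack is shown with the top on the left.

Stack    Input     Action
-------------------------
S $      a id b $  output S → a S b
a S b $  a id b $  match 'a'
S b $    id b $    output S → id
id b $   id b $    match 'id'
b $      b $       match 'b'
$        $         accept

The string is accepted.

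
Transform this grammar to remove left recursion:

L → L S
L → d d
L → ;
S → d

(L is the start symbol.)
L → d d L'
L → ; L'
L' → S L'
L' → ε
S → d

L is directly left-recursive. The standard transformation for
  A → A α₁ | ... | A α_m | β₁ | ... | β_n
is
  A  → β₁ A' | ... | β_n A'
  A' → α₁ A' | ... | α_m A' | ε

L → d d becomes L → d d L'
L → ; becomes L → ; L'
L → L S becomes L' → S L'
Add L' → ε

Productions for other non-terminals are unchanged:
  S → d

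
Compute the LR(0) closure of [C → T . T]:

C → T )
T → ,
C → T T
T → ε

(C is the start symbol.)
{ [C → T . T], [T → . ,], [T → .] }

Start with: [C → T . T]
  [C → T . T] has the dot before T: add [T → . ,], [T → .]
No further items can be added.

CLOSURE = { [C → T . T], [T → . ,], [T → .] }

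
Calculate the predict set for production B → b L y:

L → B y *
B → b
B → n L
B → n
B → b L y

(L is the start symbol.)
PREDICT(B → b L y) = (FIRST(RHS) \ {ε}) ∪ (FOLLOW(B) if ε ∈ FIRST(RHS), i.e. RHS ⇒* ε)
FIRST(b L y) = { 'b' }
ε ∉ FIRST(b L y), so FOLLOW(B) is not added.
PREDICT(B → b L y) = { 'b' }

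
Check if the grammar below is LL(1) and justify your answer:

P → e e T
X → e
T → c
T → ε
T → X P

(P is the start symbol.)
Relevant sets:
  FIRST(X) = { 'e' }
  FOLLOW(T) = { $ }

For T:
  PREDICT(T → c) = { 'c' }
  PREDICT(T → ε) = { $ }
  PREDICT(T → X P) = { 'e' }
P, X have a single production, so nothing to check there.

All predict sets are disjoint. The grammar IS LL(1).

Answer: Yes, the grammar is LL(1).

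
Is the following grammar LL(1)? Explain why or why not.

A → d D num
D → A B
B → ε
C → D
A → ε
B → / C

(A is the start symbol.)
A grammar is LL(1) if for each non-terminal N with multiple productions, the predict sets of those productions are pairwise disjoint, where PREDICT(N → α) = (FIRST(α) \ {ε}) ∪ (FOLLOW(N) if α ⇒* ε).

Relevant sets:
  FOLLOW(A) = { $, '/', 'num' }
  FOLLOW(B) = { 'num' }

For A:
  PREDICT(A → d D num) = { 'd' }
  PREDICT(A → ε) = { $, '/', 'num' }
For B:
  PREDICT(B → ε) = { 'num' }
  PREDICT(B → '/' C) = { '/' }
D, C have a single production, so nothing to check there.

All predict sets are disjoint. The grammar IS LL(1).

Answer: Yes, the grammar is LL(1).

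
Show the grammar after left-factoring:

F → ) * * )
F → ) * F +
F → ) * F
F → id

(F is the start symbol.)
F → ) * F'
F' → * )
F' → F F''
F'' → +
F'' → ε
F → id

Left-factoring transforms A → αβ₁ | αβ₂ into A → αA' and A' → β₁ | β₂
(α is the longest common prefix among the alternatives). Repeat until
no nonterminal has two alternatives with a common prefix.

Round 1: F has alternatives sharing prefix ') *'. Introduce F': F → ) * F'
  Add: F' → * )
  Add: F' → F +
  Add: F' → F

Round 2: F' has alternatives sharing prefix 'F'. Introduce F'': F' → F F''
  Add: F'' → +
  Add: F'' → ε

No remaining common prefixes — done.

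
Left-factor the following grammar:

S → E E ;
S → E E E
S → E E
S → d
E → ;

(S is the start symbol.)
Left-factoring transforms A → αβ₁ | αβ₂ into A → αA' and A' → β₁ | β₂
(α is the longest common prefix among the alternatives). Repeat until
no nonterminal has two alternatives with a common prefix.

Round 1: S has alternatives sharing prefix 'E E'. Introduce S': S → E E S'
  Add: S' → ;
  Add: S' → E
  Add: S' → ε

No remaining common prefixes — done.

Resulting grammar:
S → E E S'
S' → ;
S' → E
S' → ε
S → d
E → ;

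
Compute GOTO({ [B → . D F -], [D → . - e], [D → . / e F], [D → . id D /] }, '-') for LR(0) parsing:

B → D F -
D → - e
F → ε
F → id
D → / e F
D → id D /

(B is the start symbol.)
{ [D → - . e] }

GOTO(I, '-') = CLOSURE({ [A → αX.β] : [A → α.Xβ] ∈ I, X = '-' })

Items with dot before '-', with the dot advanced:
  [D → . - e] → [D → - . e]
Closure adds nothing (no advanced item has the dot before a non-terminal).

GOTO = { [D → - . e] }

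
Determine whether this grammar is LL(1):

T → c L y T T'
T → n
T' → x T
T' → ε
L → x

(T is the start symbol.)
A grammar is LL(1) if for each non-terminal N with multiple productions, the predict sets of those productions are pairwise disjoint, where PREDICT(N → α) = (FIRST(α) \ {ε}) ∪ (FOLLOW(N) if α ⇒* ε).

Relevant sets:
  FOLLOW(T') = { $, 'x' }

For T:
  PREDICT(T → c L y T T') = { 'c' }
  PREDICT(T → n) = { 'n' }
For T':
  PREDICT(T' → x T) = { 'x' }
  PREDICT(T' → ε) = { $, 'x' }
L has a single production, so nothing to check there.

Conflict found: Predict set conflict for T': { 'x' }
The grammar is NOT LL(1).

Answer: No. Predict set conflict for T': { 'x' }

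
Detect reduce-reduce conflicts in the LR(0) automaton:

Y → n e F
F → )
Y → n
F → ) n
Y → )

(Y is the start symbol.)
No reduce-reduce conflicts

A reduce-reduce conflict occurs when an LR(0) state has two complete items [A → α .] and [B → β .] — both call for a reduction, and with no lookahead the parser cannot choose between them.

Augment with Y' → Y and build the canonical LR(0) collection (I0 = CLOSURE({[Y' → . Y]}), then GOTO on every symbol after a dot until no new states appear). It has 8 states:
  I0: { [Y → . )], [Y → . n e F], [Y → . n], [Y' → . Y] }  — shift
  I1: { [Y → ) .] }  — reduce
  I2: { [Y' → Y .] }  — accept
  I3: { [Y → n . e F], [Y → n .] }  — shift, reduce
  I4: { [F → . ) n], [F → . )], [Y → n e . F] }  — shift
  I5: { [F → ) . n], [F → ) .] }  — shift, reduce
  I6: { [Y → n e F .] }  — reduce
  I7: { [F → ) n .] }  — reduce

No state contains more than one complete item.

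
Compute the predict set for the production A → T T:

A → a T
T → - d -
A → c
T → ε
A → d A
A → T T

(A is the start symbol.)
{ $, '-' }

PREDICT(A → T T) = (FIRST(RHS) \ {ε}) ∪ (FOLLOW(A) if ε ∈ FIRST(RHS), i.e. RHS ⇒* ε)
FIRST(T) = { '-', ε }
FIRST(T T) = { '-', ε }
ε ∈ FIRST(T T) (the right-hand side is nullable), so add FOLLOW(A) = { $ }
PREDICT(A → T T) = { $, '-' }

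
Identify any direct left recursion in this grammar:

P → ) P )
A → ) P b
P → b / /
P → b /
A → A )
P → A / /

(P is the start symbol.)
Yes, A is left-recursive

Direct left recursion occurs when N → N α for some non-terminal N (the right-hand side begins with the left-hand side itself).

P → ) P ): starts with ')'
A → ) P b: starts with ')'
P → b / /: starts with b
P → b /: starts with b
A → A ): LEFT RECURSIVE (starts with A)
P → A / /: starts with A

The grammar has direct left recursion on: A.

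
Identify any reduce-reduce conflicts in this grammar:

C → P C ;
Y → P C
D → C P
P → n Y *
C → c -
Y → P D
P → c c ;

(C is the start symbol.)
A reduce-reduce conflict occurs when an LR(0) state has two complete items [A → α .] and [B → β .] — both call for a reduction, and with no lookahead the parser cannot choose between them.

Augment with C' → C and build the canonical LR(0) collection (I0 = CLOSURE({[C' → . C]}), then GOTO on every symbol after a dot until no new states appear). It has 17 states:
  I0: { [C → . P C ;], [C → . c -], [C' → . C], [P → . c c ;], [P → . n Y *] }  — shift
  I1: { [C' → C .] }  — accept
  I2: { [C → . P C ;], [C → . c -], [C → P . C ;], [P → . c c ;], [P → . n Y *] }  — shift
  I3: { [C → c . -], [P → c . c ;] }  — shift
  I4: { [P → . c c ;], [P → . n Y *], [P → n . Y *], [Y → . P C], [Y → . P D] }  — shift
  I5: { [C → . P C ;], [C → . c -], [D → . C P], [P → . c c ;], [P → . n Y *], [Y → P . C], [Y → P . D] }  — shift
  I6: { [P → n Y . *] }  — shift
  I7: { [P → c . c ;] }  — shift
  I8: { [P → c c . ;] }  — shift
  I9: { [P → c c ; .] }  — reduce
  I10: { [P → n Y * .] }  — reduce
  I11: { [D → C . P], [P → . c c ;], [P → . n Y *], [Y → P C .] }  — shift, reduce
  I12: { [Y → P D .] }  — reduce
  I13: { [D → C P .] }  — reduce
  I14: { [C → c - .] }  — reduce
  I15: { [C → P C . ;] }  — shift
  I16: { [C → P C ; .] }  — reduce

No state contains more than one complete item.

Answer: No reduce-reduce conflicts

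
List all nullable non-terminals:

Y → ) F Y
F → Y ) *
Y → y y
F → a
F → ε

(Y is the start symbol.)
ε-productions: F → ε
So F is immediately nullable.
No further non-terminal can be added: every production for the remaining non-terminals contains a terminal or a non-nullable non-terminal.
Nullable = { 'F' }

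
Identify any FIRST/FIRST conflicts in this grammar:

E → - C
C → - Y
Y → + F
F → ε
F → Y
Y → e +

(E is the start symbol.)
A FIRST/FIRST conflict occurs when two productions N → α and N → β for the same non-terminal have FIRST(α) ∩ FIRST(β) ≠ ∅ (with ε ∈ FIRST of a nullable right-hand side, so two nullable alternatives also conflict).

FIRST sets of the non-terminals at (or reachable through a nullable prefix from) the front of some alternative:
  FIRST(Y) = { '+', 'e' }

Productions for Y:
  Y → + F: FIRST = { '+' }
  Y → e +: FIRST = { 'e' }
Productions for F:
  F → ε: FIRST = { ε }
  F → Y: FIRST = { '+', 'e' }
E, C have only one production, so no FIRST/FIRST conflict is possible there.

All alternatives of each non-terminal have pairwise disjoint FIRST sets.

Answer: No FIRST/FIRST conflicts.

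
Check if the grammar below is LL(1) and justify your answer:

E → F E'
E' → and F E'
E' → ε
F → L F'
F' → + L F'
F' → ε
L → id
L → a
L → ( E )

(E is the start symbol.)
Yes, the grammar is LL(1).

A grammar is LL(1) if for each non-terminal N with multiple productions, the predict sets of those productions are pairwise disjoint, where PREDICT(N → α) = (FIRST(α) \ {ε}) ∪ (FOLLOW(N) if α ⇒* ε).

Relevant sets:
  FOLLOW(E') = { $, ')' }
  FOLLOW(F') = { $, ')', 'and' }

For E':
  PREDICT(E' → and F E') = { 'and' }
  PREDICT(E' → ε) = { $, ')' }
For F':
  PREDICT(F' → '+' L F') = { '+' }
  PREDICT(F' → ε) = { $, ')', 'and' }
For L:
  PREDICT(L → id) = { 'id' }
  PREDICT(L → a) = { 'a' }
  PREDICT(L → '(' E ')') = { '(' }
E, F have a single production, so nothing to check there.

All predict sets are disjoint. The grammar IS LL(1).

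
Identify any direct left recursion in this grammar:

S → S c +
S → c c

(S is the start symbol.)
Yes, S is left-recursive

Direct left recursion occurs when N → N α for some non-terminal N (the right-hand side begins with the left-hand side itself).

S → S c +: LEFT RECURSIVE (starts with S)
S → c c: starts with c

The grammar has direct left recursion on: S.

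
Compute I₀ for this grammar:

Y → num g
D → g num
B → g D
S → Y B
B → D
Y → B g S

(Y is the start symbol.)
{ [B → . D], [B → . g D], [D → . g num], [Y → . B g S], [Y → . num g], [Y' → . Y] }

First, augment the grammar with Y' → Y
I₀ = CLOSURE({ [Y' → . Y] }):
  [Y' → . Y] has the dot before Y: add [Y → . num g], [Y → . B g S]
  [Y → . B g S] has the dot before B: add [B → . g D], [B → . D]
  [B → . D] has the dot before D: add [D → . g num]
No further items can be added.

I₀ = { [B → . D], [B → . g D], [D → . g num], [Y → . B g S], [Y → . num g], [Y' → . Y] }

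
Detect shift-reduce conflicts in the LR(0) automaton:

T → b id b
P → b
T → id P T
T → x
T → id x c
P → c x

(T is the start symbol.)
No shift-reduce conflicts

Augment with T' → T and build the canonical LR(0) collection (I0 = CLOSURE({[T' → . T]}), then GOTO on every symbol after a dot until no new states appear). It has 14 states:
  I0: { [T → . b id b], [T → . id P T], [T → . id x c], [T → . x], [T' → . T] }  — shift
  I1: { [T' → T .] }  — accept
  I2: { [T → b . id b] }  — shift
  I3: { [P → . b], [P → . c x], [T → id . P T], [T → id . x c] }  — shift
  I4: { [T → x .] }  — reduce
  I5: { [T → . b id b], [T → . id P T], [T → . id x c], [T → . x], [T → id P . T] }  — shift
  I6: { [P → b .] }  — reduce
  I7: { [P → c . x] }  — shift
  I8: { [T → id x . c] }  — shift
  I9: { [T → id x c .] }  — reduce
  I10: { [P → c x .] }  — reduce
  I11: { [T → id P T .] }  — reduce
  I12: { [T → b id . b] }  — shift
  I13: { [T → b id b .] }  — reduce

No state contains both a complete item and a shift item.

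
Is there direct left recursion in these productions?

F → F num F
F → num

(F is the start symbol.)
Yes, F is left-recursive

Direct left recursion occurs when N → N α for some non-terminal N (the right-hand side begins with the left-hand side itself).

F → F num F: LEFT RECURSIVE (starts with F)
F → num: starts with num

The grammar has direct left recursion on: F.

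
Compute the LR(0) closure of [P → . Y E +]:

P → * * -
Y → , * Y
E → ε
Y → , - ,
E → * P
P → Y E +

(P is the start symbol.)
{ [P → . Y E +], [Y → . , * Y], [Y → . , - ,] }

To compute CLOSURE, for each item [A → α.Bβ] where B is a non-terminal, add [B → .γ] for all productions B → γ; repeat for the newly added items until nothing changes.

Start with: [P → . Y E +]
  [P → . Y E +] has the dot before Y: add [Y → . , * Y], [Y → . , - ,]
No further items can be added.

CLOSURE = { [P → . Y E +], [Y → . , * Y], [Y → . , - ,] }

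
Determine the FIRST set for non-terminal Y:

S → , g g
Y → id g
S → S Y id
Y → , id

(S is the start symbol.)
{ ',', 'id' }

To compute FIRST(Y), examine every production with Y on the left-hand side, reading each right-hand side left to right until a non-nullable symbol is reached.

From Y → id g:
  - id is a terminal: add 'id' and stop
From Y → , id:
  - ',' is a terminal: add ',' and stop

Collecting: FIRST(Y) = { ',', 'id' }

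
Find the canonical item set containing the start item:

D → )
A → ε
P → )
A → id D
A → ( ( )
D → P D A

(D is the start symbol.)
First, augment the grammar with D' → D
I₀ = CLOSURE({ [D' → . D] }):
  [D' → . D] has the dot before D: add [D → . )], [D → . P D A]
  [D → . P D A] has the dot before P: add [P → . )]
No further items can be added.

I₀ = { [D → . )], [D → . P D A], [D' → . D], [P → . )] }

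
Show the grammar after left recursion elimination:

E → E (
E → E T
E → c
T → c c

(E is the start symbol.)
E is directly left-recursive. The standard transformation for
  A → A α₁ | ... | A α_m | β₁ | ... | β_n
is
  A  → β₁ A' | ... | β_n A'
  A' → α₁ A' | ... | α_m A' | ε

E → c becomes E → c E'
E → E ( becomes E' → ( E'
E → E T becomes E' → T E'
Add E' → ε

Productions for other non-terminals are unchanged:
  T → c c

Resulting grammar:
E → c E'
E' → ( E'
E' → T E'
E' → ε
T → c c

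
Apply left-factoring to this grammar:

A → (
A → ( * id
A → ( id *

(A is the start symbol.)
A → ( A'
A' → ε
A' → * id
A' → id *

Left-factoring transforms A → αβ₁ | αβ₂ into A → αA' and A' → β₁ | β₂
(α is the longest common prefix among the alternatives). Repeat until
no nonterminal has two alternatives with a common prefix.

Round 1: A has alternatives sharing prefix '('. Introduce A': A → ( A'
  Add: A' → ε
  Add: A' → * id
  Add: A' → id *

No remaining common prefixes — done.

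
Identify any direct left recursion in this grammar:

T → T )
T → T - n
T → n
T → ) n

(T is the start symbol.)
Direct left recursion occurs when N → N α for some non-terminal N (the right-hand side begins with the left-hand side itself).

T → T ): LEFT RECURSIVE (starts with T)
T → T - n: LEFT RECURSIVE (starts with T)
T → n: starts with n
T → ) n: starts with ')'

The grammar has direct left recursion on: T.

Answer: Yes, T is left-recursive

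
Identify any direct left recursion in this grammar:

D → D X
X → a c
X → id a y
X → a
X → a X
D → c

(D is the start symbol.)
Yes, D is left-recursive

Direct left recursion occurs when N → N α for some non-terminal N (the right-hand side begins with the left-hand side itself).

D → D X: LEFT RECURSIVE (starts with D)
X → a c: starts with a
X → id a y: starts with id
X → a: starts with a
X → a X: starts with a
D → c: starts with c

The grammar has direct left recursion on: D.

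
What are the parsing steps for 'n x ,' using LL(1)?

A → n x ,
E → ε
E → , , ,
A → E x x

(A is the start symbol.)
Stack is shown with the top on the left.

Stack    Input    Action
------------------------
A $      n x , $  output A → n x ,
n x , $  n x , $  match 'n'
x , $    x , $    match 'x'
, $      , $      match ','
$        $        accept

The string is accepted.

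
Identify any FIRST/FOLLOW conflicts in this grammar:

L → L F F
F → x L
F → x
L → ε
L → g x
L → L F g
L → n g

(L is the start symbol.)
Yes. L → L F F with FOLLOW(L) on { 'g', 'x' }; L → g x with FOLLOW(L) on { 'g' }; L → L F g with FOLLOW(L) on { 'g', 'x' }

A FIRST/FOLLOW conflict occurs when a non-terminal N has a nullable alternative N → β (β ⇒* ε) and another alternative N → α with FIRST(α) ∩ FOLLOW(N) ≠ ∅: on such a lookahead the parser cannot decide between expanding α and letting N vanish via β.

Nullable non-terminals: L.
FIRST sets used below: FIRST(L) = { 'g', 'n', 'x', ε }, FIRST(F) = { 'x' }

L: nullable alternative(s) L → ε; FOLLOW(L) = { $, 'g', 'x' }
  L → L F F: FIRST \ {ε} = { 'g', 'n', 'x' } — overlaps FOLLOW(L) on { 'g', 'x' }: CONFLICT
  L → ε: FIRST \ {ε} = { } — this is the only nullable alternative, skip
  L → g x: FIRST \ {ε} = { 'g' } — overlaps FOLLOW(L) on { 'g' }: CONFLICT
  L → L F g: FIRST \ {ε} = { 'g', 'n', 'x' } — overlaps FOLLOW(L) on { 'g', 'x' }: CONFLICT
  L → n g: FIRST \ {ε} = { 'n' } — disjoint from FOLLOW(L)

F has no nullable alternative, so no FIRST/FOLLOW check is needed there.

So the grammar has 3 FIRST/FOLLOW conflicts (marked CONFLICT above).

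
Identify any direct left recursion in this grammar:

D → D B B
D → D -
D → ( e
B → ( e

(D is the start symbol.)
Yes, D is left-recursive

Direct left recursion occurs when N → N α for some non-terminal N (the right-hand side begins with the left-hand side itself).

D → D B B: LEFT RECURSIVE (starts with D)
D → D -: LEFT RECURSIVE (starts with D)
D → ( e: starts with '('
B → ( e: starts with '('

The grammar has direct left recursion on: D.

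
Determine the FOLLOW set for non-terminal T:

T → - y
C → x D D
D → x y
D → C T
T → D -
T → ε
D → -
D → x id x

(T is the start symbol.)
{ $, '-', 'x' }

To compute FOLLOW(T), find every occurrence of T on a right-hand side N → α T β: add FIRST(β) \ {ε}, and if β is empty or nullable also add FOLLOW(N). Iterate to a fixed point.

T is the start symbol, so $ ∈ FOLLOW(T).
In D → C T: T is at the end, add FOLLOW(D)

The FOLLOW sets referred to above (computed the same way, to a fixed point):
  FOLLOW(D) = { '-', 'x' }

Taking the union: FOLLOW(T) = { $, '-', 'x' }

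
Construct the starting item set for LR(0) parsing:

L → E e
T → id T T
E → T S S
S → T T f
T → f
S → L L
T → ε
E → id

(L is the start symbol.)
First, augment the grammar with L' → L
I₀ = CLOSURE({ [L' → . L] }):
  [L' → . L] has the dot before L: add [L → . E e]
  [L → . E e] has the dot before E: add [E → . T S S], [E → . id]
  [E → . T S S] has the dot before T: add [T → . id T T], [T → . f], [T → .]
No further items can be added.

I₀ = { [E → . T S S], [E → . id], [L → . E e], [L' → . L], [T → . f], [T → . id T T], [T → .] }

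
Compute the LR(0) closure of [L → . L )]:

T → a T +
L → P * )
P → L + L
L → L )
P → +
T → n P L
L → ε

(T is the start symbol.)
To compute CLOSURE, for each item [A → α.Bβ] where B is a non-terminal, add [B → .γ] for all productions B → γ; repeat for the newly added items until nothing changes.

Start with: [L → . L )]
  [L → . L )] has the dot before L: add [L → . P * )], [L → .]
  [L → . P * )] has the dot before P: add [P → . L + L], [P → . +]
No further items can be added.

CLOSURE = { [L → . L )], [L → . P * )], [L → .], [P → . +], [P → . L + L] }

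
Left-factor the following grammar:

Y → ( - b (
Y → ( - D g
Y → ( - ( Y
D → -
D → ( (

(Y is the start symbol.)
Y → ( - Y'
Y' → b (
Y' → D g
Y' → ( Y
D → -
D → ( (

Left-factoring transforms A → αβ₁ | αβ₂ into A → αA' and A' → β₁ | β₂
(α is the longest common prefix among the alternatives). Repeat until
no nonterminal has two alternatives with a common prefix.

Round 1: Y has alternatives sharing prefix '( -'. Introduce Y': Y → ( - Y'
  Add: Y' → b (
  Add: Y' → D g
  Add: Y' → ( Y

No remaining common prefixes — done.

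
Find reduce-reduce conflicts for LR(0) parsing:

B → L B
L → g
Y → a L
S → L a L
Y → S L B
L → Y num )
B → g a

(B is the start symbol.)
A reduce-reduce conflict occurs when an LR(0) state has two complete items [A → α .] and [B → β .] — both call for a reduction, and with no lookahead the parser cannot choose between them.

Augment with B' → B and build the canonical LR(0) collection (I0 = CLOSURE({[B' → . B]}), then GOTO on every symbol after a dot until no new states appear). It has 19 states:
  I0: { [B → . L B], [B → . g a], [B' → . B], [L → . Y num )], [L → . g], [S → . L a L], [Y → . S L B], [Y → . a L] }  — shift
  I1: { [B' → B .] }  — accept
  I2: { [B → . L B], [B → . g a], [B → L . B], [L → . Y num )], [L → . g], [S → . L a L], [S → L . a L], [Y → . S L B], [Y → . a L] }  — shift
  I3: { [L → . Y num )], [L → . g], [S → . L a L], [Y → . S L B], [Y → . a L], [Y → S . L B] }  — shift
  I4: { [L → Y . num )] }  — shift
  I5: { [L → . Y num )], [L → . g], [S → . L a L], [Y → . S L B], [Y → . a L], [Y → a . L] }  — shift
  I6: { [B → g . a], [L → g .] }  — shift, reduce
  I7: { [B → g a .] }  — reduce
  I8: { [S → L . a L], [Y → a L .] }  — shift, reduce
  I9: { [L → g .] }  — reduce
  I10: { [L → . Y num )], [L → . g], [S → . L a L], [S → L a . L], [Y → . S L B], [Y → . a L] }  — shift
  I11: { [S → L . a L], [S → L a L .] }  — shift, reduce
  I12: { [L → Y num . )] }  — shift
  I13: { [L → Y num ) .] }  — reduce
  I14: { [B → . L B], [B → . g a], [L → . Y num )], [L → . g], [S → . L a L], [S → L . a L], [Y → . S L B], [Y → . a L], [Y → S L . B] }  — shift
  I15: { [Y → S L B .] }  — reduce
  I16: { [L → . Y num )], [L → . g], [S → . L a L], [S → L a . L], [Y → . S L B], [Y → . a L], [Y → a . L] }  — shift
  I17: { [S → L . a L], [S → L a L .], [Y → a L .] }  — shift, 2 reduces
  I18: { [B → L B .] }  — reduce

I17 contains complete items [S → L a L .], [Y → a L .] — reduce-reduce conflict.

Answer: Yes — I17: [S → L a L .] vs [Y → a L .]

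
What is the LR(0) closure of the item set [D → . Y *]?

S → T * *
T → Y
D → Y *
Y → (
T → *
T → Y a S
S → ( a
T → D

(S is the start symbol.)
{ [D → . Y *], [Y → . (] }

Start with: [D → . Y *]
  [D → . Y *] has the dot before Y: add [Y → . (]
No further items can be added.

CLOSURE = { [D → . Y *], [Y → . (] }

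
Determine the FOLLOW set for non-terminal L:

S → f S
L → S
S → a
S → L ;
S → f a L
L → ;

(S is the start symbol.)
{ $, ';' }

To compute FOLLOW(L), find every occurrence of L on a right-hand side N → α L β: add FIRST(β) \ {ε}, and if β is empty or nullable also add FOLLOW(N). Iterate to a fixed point.

In S → L ;: L is followed by ';', add FIRST(';') \ {ε} = { ';' }
In S → f a L: L is at the end, add FOLLOW(S)

The FOLLOW sets referred to above (computed the same way, to a fixed point):
  FOLLOW(S) = { $, ';' }

Taking the union: FOLLOW(L) = { $, ';' }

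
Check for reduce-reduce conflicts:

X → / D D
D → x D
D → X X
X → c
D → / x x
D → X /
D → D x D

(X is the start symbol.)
A reduce-reduce conflict occurs when an LR(0) state has two complete items [A → α .] and [B → β .] — both call for a reduction, and with no lookahead the parser cannot choose between them.

Augment with X' → X and build the canonical LR(0) collection (I0 = CLOSURE({[X' → . X]}), then GOTO on every symbol after a dot until no new states appear). It has 18 states:
  I0: { [X → . / D D], [X → . c], [X' → . X] }  — shift
  I1: { [D → . / x x], [D → . D x D], [D → . X /], [D → . X X], [D → . x D], [X → . / D D], [X → . c], [X → / . D D] }  — shift
  I2: { [X' → X .] }  — accept
  I3: { [X → c .] }  — reduce
  I4: { [D → . / x x], [D → . D x D], [D → . X /], [D → . X X], [D → . x D], [D → / . x x], [X → . / D D], [X → . c], [X → / . D D] }  — shift
  I5: { [D → . / x x], [D → . D x D], [D → . X /], [D → . X X], [D → . x D], [D → D . x D], [X → . / D D], [X → . c], [X → / D . D] }  — shift
  I6: { [D → X . /], [D → X . X], [X → . / D D], [X → . c] }  — shift
  I7: { [D → . / x x], [D → . D x D], [D → . X /], [D → . X X], [D → . x D], [D → x . D], [X → . / D D], [X → . c] }  — shift
  I8: { [D → D . x D], [D → x D .] }  — shift, reduce
  I9: { [D → . / x x], [D → . D x D], [D → . X /], [D → . X X], [D → . x D], [D → D x . D], [X → . / D D], [X → . c] }  — shift
  I10: { [D → D . x D], [D → D x D .] }  — shift, reduce
  I11: { [D → . / x x], [D → . D x D], [D → . X /], [D → . X X], [D → . x D], [D → X / .], [X → . / D D], [X → . c], [X → / . D D] }  — shift, reduce
  I12: { [D → X X .] }  — reduce
  I13: { [D → D . x D], [X → / D D .] }  — shift, reduce
  I14: { [D → . / x x], [D → . D x D], [D → . X /], [D → . X X], [D → . x D], [D → D x . D], [D → x . D], [X → . / D D], [X → . c] }  — shift
  I15: { [D → D . x D], [D → D x D .], [D → x D .] }  — shift, 2 reduces
  I16: { [D → . / x x], [D → . D x D], [D → . X /], [D → . X X], [D → . x D], [D → / x . x], [D → x . D], [X → . / D D], [X → . c] }  — shift
  I17: { [D → . / x x], [D → . D x D], [D → . X /], [D → . X X], [D → . x D], [D → / x x .], [D → x . D], [X → . / D D], [X → . c] }  — shift, reduce

I15 contains complete items [D → D x D .], [D → x D .] — reduce-reduce conflict.

Answer: Yes — I15: [D → D x D .] vs [D → x D .]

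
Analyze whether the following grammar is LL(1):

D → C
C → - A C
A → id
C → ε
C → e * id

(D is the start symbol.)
Relevant sets:
  FOLLOW(C) = { $ }

For C:
  PREDICT(C → '-' A C) = { '-' }
  PREDICT(C → ε) = { $ }
  PREDICT(C → e '*' id) = { 'e' }
D, A have a single production, so nothing to check there.

All predict sets are disjoint. The grammar IS LL(1).

Answer: Yes, the grammar is LL(1).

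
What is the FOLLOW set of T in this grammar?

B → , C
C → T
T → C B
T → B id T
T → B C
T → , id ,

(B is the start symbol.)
{ $, ',', 'id' }

To compute FOLLOW(T), find every occurrence of T on a right-hand side N → α T β: add FIRST(β) \ {ε}, and if β is empty or nullable also add FOLLOW(N). Iterate to a fixed point.

In C → T: T is at the end, add FOLLOW(C)
In T → B id T: T is at the end; this adds FOLLOW(T) to itself — nothing new

The FOLLOW sets referred to above (computed the same way, to a fixed point):
  FOLLOW(C) = { $, ',', 'id' }

Taking the union: FOLLOW(T) = { $, ',', 'id' }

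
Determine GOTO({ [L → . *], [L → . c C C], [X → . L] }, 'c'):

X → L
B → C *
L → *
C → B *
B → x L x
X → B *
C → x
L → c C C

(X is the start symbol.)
GOTO(I, 'c') = CLOSURE({ [A → αX.β] : [A → α.Xβ] ∈ I, X = 'c' })

Items with dot before 'c', with the dot advanced:
  [L → . c C C] → [L → c . C C]
Closure of the advanced items:
  [L → c . C C] has the dot before C: add [C → . B *], [C → . x]
  [C → . B *] has the dot before B: add [B → . C *], [B → . x L x]

GOTO = { [B → . C *], [B → . x L x], [C → . B *], [C → . x], [L → c . C C] }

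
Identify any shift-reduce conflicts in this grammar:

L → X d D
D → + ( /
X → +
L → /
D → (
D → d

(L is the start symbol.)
A shift-reduce conflict occurs when an LR(0) state has both:
  - a complete (reduce) item [A → α .] (dot at the end), and
  - a shift item [B → β . c γ] (dot before a terminal).

Augment with L' → L and build the canonical LR(0) collection (I0 = CLOSURE({[L' → . L]}), then GOTO on every symbol after a dot until no new states appear). It has 12 states:
  I0: { [L → . /], [L → . X d D], [L' → . L], [X → . +] }  — shift
  I1: { [X → + .] }  — reduce
  I2: { [L → / .] }  — reduce
  I3: { [L' → L .] }  — accept
  I4: { [L → X . d D] }  — shift
  I5: { [D → . (], [D → . + ( /], [D → . d], [L → X d . D] }  — shift
  I6: { [D → ( .] }  — reduce
  I7: { [D → + . ( /] }  — shift
  I8: { [L → X d D .] }  — reduce
  I9: { [D → d .] }  — reduce
  I10: { [D → + ( . /] }  — shift
  I11: { [D → + ( / .] }  — reduce

No state contains both a complete item and a shift item.

Answer: No shift-reduce conflicts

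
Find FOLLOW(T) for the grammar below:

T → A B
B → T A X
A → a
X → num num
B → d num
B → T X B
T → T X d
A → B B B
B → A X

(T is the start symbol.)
{ $, 'a', 'd', 'num' }

T is the start symbol, so $ ∈ FOLLOW(T).
In B → T A X: T is followed by A X, add FIRST(A X) \ {ε} = { 'a', 'd' }
In B → T X B: T is followed by X B, add FIRST(X B) \ {ε} = { 'num' }
In T → T X d: T is followed by X d, add FIRST(X d) \ {ε} = { 'num' }

Taking the union: FOLLOW(T) = { $, 'a', 'd', 'num' }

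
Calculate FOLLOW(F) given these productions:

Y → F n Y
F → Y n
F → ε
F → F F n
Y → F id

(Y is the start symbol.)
To compute FOLLOW(F), find every occurrence of F on a right-hand side N → α F β: add FIRST(β) \ {ε}, and if β is empty or nullable also add FOLLOW(N). Iterate to a fixed point.

In Y → F n Y: F is followed by n Y, add FIRST(n Y) \ {ε} = { 'n' }
In F → F F n: F is followed by F n, add FIRST(F n) \ {ε} = { 'id', 'n' }
In F → F F n: F is followed by n, add FIRST(n) \ {ε} = { 'n' }
In Y → F id: F is followed by id, add FIRST(id) \ {ε} = { 'id' }

Taking the union: FOLLOW(F) = { 'id', 'n' }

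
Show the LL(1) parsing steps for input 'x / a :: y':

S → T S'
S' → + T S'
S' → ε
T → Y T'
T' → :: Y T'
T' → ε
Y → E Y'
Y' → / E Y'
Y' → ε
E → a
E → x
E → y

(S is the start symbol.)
LL(1) parsing maintains a stack (initially the start symbol over $) and the input. At each step: if the stack top is a terminal, match it against the current input token; if it is a non-terminal N, replace it with the RHS of M[N, lookahead] (the unique production whose predict set contains the lookahead).

Stack is shown with the top on the left.

Stack           Input         Action
------------------------------------
S $             x / a :: y $  output S → T S'
T S' $          x / a :: y $  output T → Y T'
Y T' S' $       x / a :: y $  output Y → E Y'
E Y' T' S' $    x / a :: y $  output E → x
x Y' T' S' $    x / a :: y $  match 'x'
Y' T' S' $      / a :: y $    output Y' → / E Y'
/ E Y' T' S' $  / a :: y $    match '/'
E Y' T' S' $    a :: y $      output E → a
a Y' T' S' $    a :: y $      match 'a'
Y' T' S' $      :: y $        output Y' → ε
T' S' $         :: y $        output T' → :: Y T'
:: Y T' S' $    :: y $        match '::'
Y T' S' $       y $           output Y → E Y'
E Y' T' S' $    y $           output E → y
y Y' T' S' $    y $           match 'y'
Y' T' S' $      $             output Y' → ε
T' S' $         $             output T' → ε
S' $            $             output S' → ε
$               $             accept

The string is accepted.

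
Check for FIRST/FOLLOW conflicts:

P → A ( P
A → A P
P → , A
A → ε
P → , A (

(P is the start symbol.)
A FIRST/FOLLOW conflict occurs when a non-terminal N has a nullable alternative N → β (β ⇒* ε) and another alternative N → α with FIRST(α) ∩ FOLLOW(N) ≠ ∅: on such a lookahead the parser cannot decide between expanding α and letting N vanish via β.

Nullable non-terminals: A.
FIRST sets used below: FIRST(A) = { '(', ',', ε }, FIRST(P) = { '(', ',' }

A: nullable alternative(s) A → ε; FOLLOW(A) = { $, '(', ',' }
  A → A P: FIRST \ {ε} = { '(', ',' } — overlaps FOLLOW(A) on { '(', ',' }: CONFLICT
  A → ε: FIRST \ {ε} = { } — this is the only nullable alternative, skip

P has no nullable alternative, so no FIRST/FOLLOW check is needed there.

So the grammar has 1 FIRST/FOLLOW conflict (marked CONFLICT above).

Answer: Yes. A → A P with FOLLOW(A) on { '(', ',' }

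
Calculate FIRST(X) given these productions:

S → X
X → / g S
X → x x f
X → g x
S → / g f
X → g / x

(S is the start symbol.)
{ '/', 'g', 'x' }

To compute FIRST(X), examine every production with X on the left-hand side, reading each right-hand side left to right until a non-nullable symbol is reached.

From X → / g S:
  - '/' is a terminal: add '/' and stop
From X → x x f:
  - x is a terminal: add 'x' and stop
From X → g x:
  - g is a terminal: add 'g' and stop
From X → g / x:
  - g is a terminal: add 'g' and stop

Collecting: FIRST(X) = { '/', 'g', 'x' }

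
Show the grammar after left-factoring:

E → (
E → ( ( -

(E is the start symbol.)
E → ( E'
E' → ε
E' → ( -

Left-factoring transforms A → αβ₁ | αβ₂ into A → αA' and A' → β₁ | β₂
(α is the longest common prefix among the alternatives). Repeat until
no nonterminal has two alternatives with a common prefix.

Round 1: E has alternatives sharing prefix '('. Introduce E': E → ( E'
  Add: E' → ε
  Add: E' → ( -

No remaining common prefixes — done.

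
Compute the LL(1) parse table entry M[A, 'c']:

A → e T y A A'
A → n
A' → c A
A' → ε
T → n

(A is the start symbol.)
Empty (error entry)

To find M[A, 'c'], we find productions for A where 'c' is in the predict set (PREDICT(N → α) = (FIRST(α) \ {ε}) ∪ (FOLLOW(N) if α ⇒* ε)).

A → e T y A A': PREDICT = { 'e' }
A → n: PREDICT = { 'n' }

M[A, 'c'] is empty (no production applies)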